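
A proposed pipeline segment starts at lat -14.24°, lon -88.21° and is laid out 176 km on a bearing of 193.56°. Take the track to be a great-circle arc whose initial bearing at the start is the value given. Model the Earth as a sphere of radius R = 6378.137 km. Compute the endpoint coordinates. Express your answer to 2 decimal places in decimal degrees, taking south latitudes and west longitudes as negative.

latitude -15.78°, longitude -88.60°

Central angle δ = d/R = 0.027594 rad.
Start latitude φ₁ = -0.248535 rad; initial bearing θ = 3.378259 rad.
sin φ₂ = sin φ₁ cos δ + cos φ₁ sin δ cos θ = (-0.245984)(0.999619) + (0.969274)(0.027591)(-0.972125) = -0.271888
φ₂ = asin(-0.271888) = -0.275354 rad = -15.78°.
Δλ = atan2( sin θ sin δ cos φ₁ , cos δ − sin φ₁ sin φ₂ ) = atan2(-0.006270, 0.932739) = -0.006722 rad = -0.39°.
Hence λ₂ = -88.21° + -0.39° = -88.60°.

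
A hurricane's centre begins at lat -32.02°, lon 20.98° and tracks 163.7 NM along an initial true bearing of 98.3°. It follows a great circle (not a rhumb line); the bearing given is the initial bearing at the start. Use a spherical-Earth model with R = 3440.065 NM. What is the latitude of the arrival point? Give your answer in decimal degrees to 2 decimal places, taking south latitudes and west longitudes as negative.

Central angle δ = d/R = 0.047586 rad.
Start latitude φ₁ = -0.558854 rad; initial bearing θ = 1.715659 rad.
Destination latitude: φ₂ = arcsin( sin φ₁ cos δ + cos φ₁ sin δ cos θ ) = arcsin(-0.535437) = -32.37°.
For the longitude increment, Δλ = atan2( sin θ sin δ cos φ₁, cos δ − sin φ₁ sin φ₂ ) = atan2(0.039909, 0.714971) = 3.19°.
λ₂ = 20.98° + 3.19° = 24.17°.

latitude -32.37°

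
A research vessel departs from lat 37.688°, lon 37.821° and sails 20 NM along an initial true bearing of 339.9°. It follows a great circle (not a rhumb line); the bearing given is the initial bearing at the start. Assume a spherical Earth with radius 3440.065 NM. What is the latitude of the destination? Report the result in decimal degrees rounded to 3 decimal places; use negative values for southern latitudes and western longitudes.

δ = 20/3440.065 = 0.005814 rad (0.3331°).
With φ₁ = 37.688° = 0.657780 rad and θ = 339.9° = 5.932374 rad:
Destination latitude: φ₂ = arcsin( sin φ₁ cos δ + cos φ₁ sin δ cos θ ) = arcsin(0.615672) = 38.001°.
Δλ = atan2( sin θ sin δ cos φ₁ , cos δ − sin φ₁ sin φ₂ ) = atan2(-0.001581, 0.623585) = -0.002535 rad = -0.145°.
λ₂ = 37.821° + -0.145° = 37.676°.

latitude 38.001°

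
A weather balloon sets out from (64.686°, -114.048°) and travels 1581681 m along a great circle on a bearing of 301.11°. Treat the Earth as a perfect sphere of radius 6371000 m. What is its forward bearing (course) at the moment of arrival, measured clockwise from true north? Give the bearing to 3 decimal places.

The arc subtends δ = 1581681/6371000 = 0.248263 rad at the centre.
Converting: φ₁ = 1.128984 rad, θ = 5.255361 rad.
Applying the spherical law of cosines for sides, sin φ₂ = sin φ₁ cos δ + cos φ₁ sin δ cos θ = 0.930548, so φ₂ = 68.520°.
Δλ = atan2( sin θ sin δ cos φ₁ , cos δ − sin φ₁ sin φ₂ ) = atan2(-0.089954, 0.128146) = -0.612044 rad = -35.068°.
Hence λ₂ = -114.048° + -35.068° = -149.116°.
The forward bearing on arrival equals the back-azimuth from the destination plus 180°.
Back-azimuth from P₂ (68.520°, -149.116°) to P₁ (64.686°, -114.048°), with Δλ' = λ₁ − λ₂ = 35.068°: atan2( sin Δλ' cos φ₁ , cos φ₂ sin φ₁ − sin φ₂ cos φ₁ cos Δλ' ) = 88.752°.
Final bearing = (88.752° + 180°) mod 360° = 268.752°.

final bearing 268.752°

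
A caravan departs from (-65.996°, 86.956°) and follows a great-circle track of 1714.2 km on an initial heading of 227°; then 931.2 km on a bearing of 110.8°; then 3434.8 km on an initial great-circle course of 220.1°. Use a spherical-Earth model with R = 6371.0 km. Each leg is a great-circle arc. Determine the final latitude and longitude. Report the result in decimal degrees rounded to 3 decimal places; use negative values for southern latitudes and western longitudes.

latitude -69.059°, longitude -37.010°

Apply the spherical direct solution leg by leg, carrying full precision between legs.
Leg 1: from (-65.996°, 86.956°), δ = 1714.2/6371 = 0.269063 rad, θ = 227° → φ = -72.631°, λ = 46.321°.
Leg 2: from (-72.631°, 46.321°), δ = 931.2/6371 = 0.146162 rad, θ = 110.8° → φ = -73.671°, λ = 75.285°.
Leg 3: from (-73.671°, 75.285°), δ = 3434.8/6371 = 0.539130 rad, θ = 220.1° → φ = -69.059°, λ = -37.010°.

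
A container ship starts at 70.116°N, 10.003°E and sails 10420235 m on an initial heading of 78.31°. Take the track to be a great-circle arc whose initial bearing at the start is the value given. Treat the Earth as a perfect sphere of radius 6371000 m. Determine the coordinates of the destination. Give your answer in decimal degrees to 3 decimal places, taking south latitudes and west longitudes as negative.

latitude 0.452°, longitude 112.252°

δ = 10420235/6371000 = 1.635573 rad (93.7114°).
Start latitude φ₁ = 1.223755 rad; initial bearing θ = 1.366767 rad.
Destination latitude: φ₂ = arcsin( sin φ₁ cos δ + cos φ₁ sin δ cos θ ) = arcsin(0.007897) = 0.452°.
Δλ = atan2( sin θ sin δ cos φ₁ , cos δ − sin φ₁ sin φ₂ ) = atan2(0.332364, -0.072157) = 1.784581 rad = 102.249°.
λ₂ = 10.003° + 102.249° = 112.252°.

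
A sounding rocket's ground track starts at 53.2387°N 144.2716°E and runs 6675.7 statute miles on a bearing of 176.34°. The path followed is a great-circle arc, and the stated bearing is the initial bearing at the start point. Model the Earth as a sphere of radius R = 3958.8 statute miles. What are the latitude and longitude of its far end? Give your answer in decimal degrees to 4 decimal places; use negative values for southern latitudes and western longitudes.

The arc subtends δ = 6675.7/3958.8 = 1.686294 rad at the centre.
Converting: φ₁ = 0.929191 rad, θ = 3.077714 rad.
Applying the spherical law of cosines for sides, sin φ₂ = sin φ₁ cos δ + cos φ₁ sin δ cos θ = -0.685606, so φ₂ = -43.2833°.
Then Δλ = atan2(0.037950, 0.434023) = 0.087216 rad, from sin θ sin δ cos φ₁ over cos δ − sin φ₁ sin φ₂.
Hence λ₂ = 144.2716° + 4.9971° = 149.2687°.

latitude -43.2833°, longitude 149.2687°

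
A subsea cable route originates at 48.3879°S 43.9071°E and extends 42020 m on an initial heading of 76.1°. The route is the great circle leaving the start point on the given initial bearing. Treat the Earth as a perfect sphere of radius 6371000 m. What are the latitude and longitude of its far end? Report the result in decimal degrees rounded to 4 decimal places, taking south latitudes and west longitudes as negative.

The arc subtends δ = 42020/6371000 = 0.006596 rad at the centre.
With φ₁ = -48.3879° = -0.844528 rad and θ = 76.1° = 1.328196 rad:
Destination latitude: φ₂ = arcsin( sin φ₁ cos δ + cos φ₁ sin δ cos θ ) = arcsin(-0.746589) = -48.2958°.
Δλ = atan2( sin θ sin δ cos φ₁ , cos δ − sin φ₁ sin φ₂ ) = atan2(0.004252, 0.441785) = 0.009624 rad = 0.5514°.
Hence λ₂ = 43.9071° + 0.5514° = 44.4585°.

latitude -48.2958°, longitude 44.4585°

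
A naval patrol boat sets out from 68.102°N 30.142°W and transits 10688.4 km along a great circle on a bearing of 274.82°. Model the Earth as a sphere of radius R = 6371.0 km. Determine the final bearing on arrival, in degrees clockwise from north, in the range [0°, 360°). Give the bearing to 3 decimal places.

final bearing 201.870°

δ = 10688.4/6371 = 1.677664 rad (96.1231°).
Start latitude φ₁ = 1.188604 rad; initial bearing θ = 4.796514 rad.
Applying the spherical law of cosines for sides, sin φ₂ = sin φ₁ cos δ + cos φ₁ sin δ cos θ = -0.067810, so φ₂ = -3.888°.
Δλ = atan2( sin θ sin δ cos φ₁ , cos δ − sin φ₁ sin φ₂ ) = atan2(-0.369516, -0.043748) = -1.688639 rad = -96.752°.
λ₂ = λ₁ + Δλ = -126.894°.
The forward bearing on arrival equals the back-azimuth from the destination plus 180°.
Back-azimuth from P₂ (-3.888°, -126.894°) to P₁ (68.102°, -30.142°), with Δλ' = λ₁ − λ₂ = 96.752°: atan2( sin Δλ' cos φ₁ , cos φ₂ sin φ₁ − sin φ₂ cos φ₁ cos Δλ' ) = 21.870°.
Final bearing = (21.870° + 180°) mod 360° = 201.870°.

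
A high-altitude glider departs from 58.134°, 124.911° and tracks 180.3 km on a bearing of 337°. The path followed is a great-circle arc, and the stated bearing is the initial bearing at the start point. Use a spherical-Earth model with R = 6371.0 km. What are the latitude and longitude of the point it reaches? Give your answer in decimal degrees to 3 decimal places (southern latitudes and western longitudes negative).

latitude 59.621°, longitude 123.658°

Central angle δ = d/R = 0.028300 rad.
With φ₁ = 58.134° = 1.014630 rad and θ = 337° = 5.881760 rad:
sin φ₂ = sin φ₁ cos δ + cos φ₁ sin δ cos θ = (0.849285)(0.999600) + (0.527934)(0.028296)(0.920505) = 0.862696
φ₂ = asin(0.862696) = 1.040577 rad = 59.621°.
For the longitude increment, Δλ = atan2( sin θ sin δ cos φ₁, cos δ − sin φ₁ sin φ₂ ) = atan2(-0.005837, 0.266925) = -1.253°.
Hence λ₂ = 124.911° + -1.253° = 123.658°.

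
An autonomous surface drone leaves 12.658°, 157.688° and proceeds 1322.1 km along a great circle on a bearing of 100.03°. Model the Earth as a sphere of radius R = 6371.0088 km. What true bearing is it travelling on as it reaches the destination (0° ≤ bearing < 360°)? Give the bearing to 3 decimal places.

final bearing 102.411°

δ = 1322.1/6371.0088 = 0.207518 rad (11.8899°).
With φ₁ = 12.658° = 0.220924 rad and θ = 100.03° = 1.745853 rad:
Applying the spherical law of cosines for sides, sin φ₂ = sin φ₁ cos δ + cos φ₁ sin δ cos θ = 0.179418, so φ₂ = 10.336°.
Δλ = atan2( sin θ sin δ cos φ₁ , cos δ − sin φ₁ sin φ₂ ) = atan2(0.197952, 0.939229) = 0.207720 rad = 11.901°.
Hence λ₂ = 157.688° + 11.901° = 169.589°.
The forward bearing on arrival equals the back-azimuth from the destination plus 180°.
Back-azimuth from P₂ (10.336°, 169.589°) to P₁ (12.658°, 157.688°), with Δλ' = λ₁ − λ₂ = -11.901°: atan2( sin Δλ' cos φ₁ , cos φ₂ sin φ₁ − sin φ₂ cos φ₁ cos Δλ' ) = 282.411°.
Final bearing = (282.411° + 180°) mod 360° = 102.411°.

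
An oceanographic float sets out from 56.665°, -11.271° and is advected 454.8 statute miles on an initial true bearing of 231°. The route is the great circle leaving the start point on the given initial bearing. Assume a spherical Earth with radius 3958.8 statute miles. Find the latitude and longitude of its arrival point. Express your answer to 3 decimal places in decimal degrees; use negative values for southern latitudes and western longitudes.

latitude 52.216°, longitude -19.631°

δ = 454.8/3958.8 = 0.114883 rad (6.5823°).
Converting: φ₁ = 0.988991 rad, θ = 4.031711 rad.
Destination latitude: φ₂ = arcsin( sin φ₁ cos δ + cos φ₁ sin δ cos θ ) = arcsin(0.790321) = 52.216°.
Then Δλ = atan2(-0.048955, 0.333117) = -0.145916 rad, from sin θ sin δ cos φ₁ over cos δ − sin φ₁ sin φ₂.
Hence λ₂ = -11.271° + -8.360° = -19.631°.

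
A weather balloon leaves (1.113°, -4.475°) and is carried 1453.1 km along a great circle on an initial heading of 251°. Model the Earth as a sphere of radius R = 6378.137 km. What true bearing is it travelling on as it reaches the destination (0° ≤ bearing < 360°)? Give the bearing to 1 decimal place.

δ = 1453.1/6378.137 = 0.227825 rad (13.0534°).
Start latitude φ₁ = 0.019426 rad; initial bearing θ = 4.380776 rad.
Applying the spherical law of cosines for sides, sin φ₂ = sin φ₁ cos δ + cos φ₁ sin δ cos θ = -0.054596, so φ₂ = -3.130°.
For the longitude increment, Δλ = atan2( sin θ sin δ cos φ₁, cos δ − sin φ₁ sin φ₂ ) = atan2(-0.213514, 0.975220) = -12.349°.
λ₂ = λ₁ + Δλ = -16.824°.
The forward bearing on arrival equals the back-azimuth from the destination plus 180°.
Back-azimuth from P₂ (-3.1°, -16.8°) to P₁ (1.1°, -4.5°), with Δλ' = λ₁ − λ₂ = 12.3°: atan2( sin Δλ' cos φ₁ , cos φ₂ sin φ₁ − sin φ₂ cos φ₁ cos Δλ' ) = 71.2°.
Final bearing = (71.2° + 180°) mod 360° = 251.2°.

final bearing 251.2°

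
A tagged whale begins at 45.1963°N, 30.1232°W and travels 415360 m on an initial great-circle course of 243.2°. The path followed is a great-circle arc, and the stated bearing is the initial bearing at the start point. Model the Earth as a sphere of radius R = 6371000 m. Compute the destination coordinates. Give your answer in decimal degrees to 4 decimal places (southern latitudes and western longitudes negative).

latitude 43.4182°, longitude -34.7152°

Central angle δ = d/R = 0.065195 rad.
With φ₁ = 45.1963° = 0.788824 rad and θ = 243.2° = 4.244641 rad:
Destination latitude: φ₂ = arcsin( sin φ₁ cos δ + cos φ₁ sin δ cos θ ) = arcsin(0.687318) = 43.4182°.
Δλ = atan2( sin θ sin δ cos φ₁ , cos δ − sin φ₁ sin φ₂ ) = atan2(-0.040978, 0.510206) = -0.080145 rad = -4.5920°.
λ₂ = -30.1232° + -4.5920° = -34.7152°.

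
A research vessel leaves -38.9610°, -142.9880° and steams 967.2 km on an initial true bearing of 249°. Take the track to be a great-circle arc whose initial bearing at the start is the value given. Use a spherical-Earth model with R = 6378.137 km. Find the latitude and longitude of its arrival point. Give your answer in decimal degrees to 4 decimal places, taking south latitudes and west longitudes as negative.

Angular distance δ = d/R = 967.2 / 6378.137 = 0.151643 rad.
Converting: φ₁ = -0.679998 rad, θ = 4.345870 rad.
sin φ₂ = sin φ₁ cos δ + cos φ₁ sin δ cos θ = (-0.628791)(0.988524) + (0.777574)(0.151063)(-0.358368) = -0.663670
φ₂ = asin(-0.663670) = -0.725715 rad = -41.5804°.
For the longitude increment, Δλ = atan2( sin θ sin δ cos φ₁, cos δ − sin φ₁ sin φ₂ ) = atan2(-0.109661, 0.571214) = -10.8673°.
λ₂ = -142.9880° + -10.8673° = -153.8553°.

latitude -41.5804°, longitude -153.8553°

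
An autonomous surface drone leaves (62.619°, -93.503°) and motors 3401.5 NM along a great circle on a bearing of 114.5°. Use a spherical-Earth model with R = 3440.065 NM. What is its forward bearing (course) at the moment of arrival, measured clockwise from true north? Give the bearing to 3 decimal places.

final bearing 153.696°

Angular distance δ = d/R = 3401.5 / 3440.065 = 0.988789 rad.
With φ₁ = 62.619° = 1.092908 rad and θ = 114.5° = 1.998402 rad:
sin φ₂ = sin φ₁ cos δ + cos φ₁ sin δ cos θ = (0.887968)(0.549702) + (0.459905)(0.835361)(-0.414693) = 0.328798
φ₂ = asin(0.328798) = 0.335030 rad = 19.196°.
For the longitude increment, Δλ = atan2( sin θ sin δ cos φ₁, cos δ − sin φ₁ sin φ₂ ) = atan2(0.349595, 0.257740) = 53.600°.
Hence λ₂ = -93.503° + 53.600° = -39.903°.
The forward bearing on arrival equals the back-azimuth from the destination plus 180°.
Back-azimuth from P₂ (19.196°, -39.903°) to P₁ (62.619°, -93.503°), with Δλ' = λ₁ − λ₂ = -53.600°: atan2( sin Δλ' cos φ₁ , cos φ₂ sin φ₁ − sin φ₂ cos φ₁ cos Δλ' ) = 333.696°.
Final bearing = (333.696° + 180°) mod 360° = 153.696°.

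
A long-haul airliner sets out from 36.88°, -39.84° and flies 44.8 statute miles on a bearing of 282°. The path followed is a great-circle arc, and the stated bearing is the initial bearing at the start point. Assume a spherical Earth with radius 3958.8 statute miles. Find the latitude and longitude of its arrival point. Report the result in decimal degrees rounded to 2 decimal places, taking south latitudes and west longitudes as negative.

The arc subtends δ = 44.8/3958.8 = 0.011317 rad at the centre.
With φ₁ = 36.88° = 0.643677 rad and θ = 282° = 4.921828 rad:
Destination latitude: φ₂ = arcsin( sin φ₁ cos δ + cos φ₁ sin δ cos θ ) = arcsin(0.601985) = 37.01°.
Δλ = atan2( sin θ sin δ cos φ₁ , cos δ − sin φ₁ sin φ₂ ) = atan2(-0.008854, 0.638660) = -0.013863 rad = -0.79°.
λ₂ = λ₁ + Δλ = -40.63°.

latitude 37.01°, longitude -40.63°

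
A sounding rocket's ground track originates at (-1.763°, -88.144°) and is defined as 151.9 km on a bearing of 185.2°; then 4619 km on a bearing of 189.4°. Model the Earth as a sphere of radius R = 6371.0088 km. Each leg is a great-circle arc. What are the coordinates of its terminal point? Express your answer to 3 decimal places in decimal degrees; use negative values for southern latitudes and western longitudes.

latitude -43.951°, longitude -96.920°

Apply the spherical direct solution leg by leg, carrying full precision between legs.
Leg 1: from (-1.763°, -88.144°), δ = 151.9/6371.0088 = 0.023842 rad, θ = 185.2° → φ = -3.123°, λ = -88.268°.
Leg 2: from (-3.123°, -88.268°), δ = 4619/6371.0088 = 0.725003 rad, θ = 189.4° → φ = -43.951°, λ = -96.920°.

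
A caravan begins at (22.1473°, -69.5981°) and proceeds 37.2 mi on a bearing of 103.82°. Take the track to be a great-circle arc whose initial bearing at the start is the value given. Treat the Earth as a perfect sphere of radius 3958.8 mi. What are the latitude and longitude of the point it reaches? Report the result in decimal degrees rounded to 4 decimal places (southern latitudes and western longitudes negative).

latitude 22.0177°, longitude -69.0342°

Central angle δ = d/R = 0.009397 rad.
Converting: φ₁ = 0.386543 rad, θ = 1.812001 rad.
Applying the spherical law of cosines for sides, sin φ₂ = sin φ₁ cos δ + cos φ₁ sin δ cos θ = 0.374893, so φ₂ = 22.0177°.
For the longitude increment, Δλ = atan2( sin θ sin δ cos φ₁, cos δ − sin φ₁ sin φ₂ ) = atan2(0.008451, 0.858625) = 0.5639°.
λ₂ = λ₁ + Δλ = -69.0342°.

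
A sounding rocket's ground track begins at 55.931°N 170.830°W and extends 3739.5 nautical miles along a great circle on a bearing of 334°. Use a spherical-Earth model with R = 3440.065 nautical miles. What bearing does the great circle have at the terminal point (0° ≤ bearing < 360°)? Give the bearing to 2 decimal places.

final bearing 206.20°

Angular distance δ = d/R = 3739.5 / 3440.065 = 1.087043 rad.
Converting: φ₁ = 0.976180 rad, θ = 5.829400 rad.
sin φ₂ = sin φ₁ cos δ + cos φ₁ sin δ cos θ = (0.828364)(0.465105) + (0.560191)(0.885256)(0.898794) = 0.830999
φ₂ = asin(0.830999) = 0.980901 rad = 56.201°.
Δλ = atan2( sin θ sin δ cos φ₁ , cos δ − sin φ₁ sin φ₂ ) = atan2(-0.217394, -0.223264) = -2.369516 rad = -135.763°.
λ₂ = -170.830° + -135.763° = -306.593°, normalized to (−180°, 180°] → 53.407°.
The forward bearing on arrival equals the back-azimuth from the destination plus 180°.
Back-azimuth from P₂ (56.20°, 53.41°) to P₁ (55.93°, -170.83°), with Δλ' = λ₁ − λ₂ = -224.24°: atan2( sin Δλ' cos φ₁ , cos φ₂ sin φ₁ − sin φ₂ cos φ₁ cos Δλ' ) = 26.20°.
Final bearing = (26.20° + 180°) mod 360° = 206.20°.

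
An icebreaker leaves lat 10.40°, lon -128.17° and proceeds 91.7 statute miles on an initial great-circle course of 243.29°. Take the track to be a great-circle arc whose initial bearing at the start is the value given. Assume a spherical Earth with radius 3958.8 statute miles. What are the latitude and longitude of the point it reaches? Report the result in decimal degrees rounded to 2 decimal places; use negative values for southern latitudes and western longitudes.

latitude 9.80°, longitude -129.37°

δ = 91.7/3958.8 = 0.023164 rad (1.3272°).
With φ₁ = 10.40° = 0.181514 rad and θ = 243.29° = 4.246212 rad:
sin φ₂ = sin φ₁ cos δ + cos φ₁ sin δ cos θ = (0.180519)(0.999732) + (0.983571)(0.023162)(-0.449475) = 0.170231
φ₂ = asin(0.170231) = 0.171064 rad = 9.80°.
For the longitude increment, Δλ = atan2( sin θ sin δ cos φ₁, cos δ − sin φ₁ sin φ₂ ) = atan2(-0.020350, 0.969002) = -1.20°.
λ₂ = -128.17° + -1.20° = -129.37°.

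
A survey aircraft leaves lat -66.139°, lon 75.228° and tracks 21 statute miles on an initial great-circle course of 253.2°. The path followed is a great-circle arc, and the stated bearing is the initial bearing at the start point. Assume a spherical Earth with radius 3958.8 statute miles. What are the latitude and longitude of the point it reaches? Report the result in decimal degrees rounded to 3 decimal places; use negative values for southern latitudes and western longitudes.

latitude -66.225°, longitude 74.506°

δ = 21/3958.8 = 0.005305 rad (0.3039°).
Start latitude φ₁ = -1.154343 rad; initial bearing θ = 4.419174 rad.
sin φ₂ = sin φ₁ cos δ + cos φ₁ sin δ cos θ = (-0.914530)(0.999986) + (0.404519)(0.005305)(-0.289032) = -0.915137
φ₂ = asin(-0.915137) = -1.155847 rad = -66.225°.
Δλ = atan2( sin θ sin δ cos φ₁ , cos δ − sin φ₁ sin φ₂ ) = atan2(-0.002054, 0.163066) = -0.012597 rad = -0.722°.
λ₂ = 75.228° + -0.722° = 74.506°.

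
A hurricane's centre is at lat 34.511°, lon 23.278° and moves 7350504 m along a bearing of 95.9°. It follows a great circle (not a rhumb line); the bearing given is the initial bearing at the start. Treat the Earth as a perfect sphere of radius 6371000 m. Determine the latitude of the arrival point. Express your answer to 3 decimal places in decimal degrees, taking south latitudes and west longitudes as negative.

latitude 8.746°

δ = 7350504/6371000 = 1.153744 rad (66.1047°).
With φ₁ = 34.511° = 0.602331 rad and θ = 95.9° = 1.673771 rad:
Destination latitude: φ₂ = arcsin( sin φ₁ cos δ + cos φ₁ sin δ cos θ ) = arcsin(0.152054) = 8.746°.
For the longitude increment, Δλ = atan2( sin θ sin δ cos φ₁, cos δ − sin φ₁ sin φ₂ ) = atan2(0.749398, 0.318919) = 66.947°.
λ₂ = 23.278° + 66.947° = 90.225°.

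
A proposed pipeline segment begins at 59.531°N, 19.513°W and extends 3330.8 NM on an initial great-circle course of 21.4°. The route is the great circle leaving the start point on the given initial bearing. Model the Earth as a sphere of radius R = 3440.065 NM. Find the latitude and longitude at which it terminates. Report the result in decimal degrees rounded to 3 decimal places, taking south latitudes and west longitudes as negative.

The arc subtends δ = 3330.8/3440.065 = 0.968238 rad at the centre.
With φ₁ = 59.531° = 1.039012 rad and θ = 21.4° = 0.373500 rad:
sin φ₂ = sin φ₁ cos δ + cos φ₁ sin δ cos θ = (0.861904)(0.566752) + (0.507072)(0.823888)(0.931056) = 0.877454
φ₂ = asin(0.877454) = 1.070528 rad = 61.337°.
For the longitude increment, Δλ = atan2( sin θ sin δ cos φ₁, cos δ − sin φ₁ sin φ₂ ) = atan2(0.152435, -0.189528) = 141.191°.
λ₂ = λ₁ + Δλ = 121.678°.

latitude 61.337°, longitude 121.678°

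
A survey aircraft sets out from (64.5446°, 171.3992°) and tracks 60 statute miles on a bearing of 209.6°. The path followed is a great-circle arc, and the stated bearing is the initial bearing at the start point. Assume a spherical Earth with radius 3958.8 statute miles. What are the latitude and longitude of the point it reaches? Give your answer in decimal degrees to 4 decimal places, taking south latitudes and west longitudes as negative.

Angular distance δ = d/R = 60 / 3958.8 = 0.015156 rad.
Converting: φ₁ = 1.126516 rad, θ = 3.658210 rad.
Destination latitude: φ₂ = arcsin( sin φ₁ cos δ + cos φ₁ sin δ cos θ ) = arcsin(0.897153) = 63.7863°.
Then Δλ = atan2(-0.003218, 0.189828) = -0.016948 rad, from sin θ sin δ cos φ₁ over cos δ − sin φ₁ sin φ₂.
λ₂ = 171.3992° + -0.9711° = 170.4281°.

latitude 63.7863°, longitude 170.4281°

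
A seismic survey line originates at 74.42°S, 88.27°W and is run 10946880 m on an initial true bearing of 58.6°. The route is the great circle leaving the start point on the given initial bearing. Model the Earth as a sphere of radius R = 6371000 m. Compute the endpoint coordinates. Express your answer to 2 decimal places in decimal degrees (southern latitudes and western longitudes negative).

The arc subtends δ = 10946880/6371000 = 1.718236 rad at the centre.
With φ₁ = -74.42° = -1.298874 rad and θ = 58.6° = 1.022763 rad:
sin φ₂ = sin φ₁ cos δ + cos φ₁ sin δ cos θ = (-0.963256)(-0.146906) + (0.268584)(0.989150)(0.521010) = 0.279924
φ₂ = asin(0.279924) = 0.283715 rad = 16.26°.
For the longitude increment, Δλ = atan2( sin θ sin δ cos φ₁, cos δ − sin φ₁ sin φ₂ ) = atan2(0.226762, 0.122733) = 61.58°.
Hence λ₂ = -88.27° + 61.58° = -26.69°.

latitude 16.26°, longitude -26.69°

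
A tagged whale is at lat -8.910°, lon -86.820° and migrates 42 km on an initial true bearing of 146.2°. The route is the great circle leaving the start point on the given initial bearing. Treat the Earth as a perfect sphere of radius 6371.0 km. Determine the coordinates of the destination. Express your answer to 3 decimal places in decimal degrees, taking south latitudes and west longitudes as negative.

latitude -9.224°, longitude -86.607°

The arc subtends δ = 42/6371 = 0.006592 rad at the centre.
With φ₁ = -8.910° = -0.155509 rad and θ = 146.2° = 2.551671 rad:
Applying the spherical law of cosines for sides, sin φ₂ = sin φ₁ cos δ + cos φ₁ sin δ cos θ = -0.160291, so φ₂ = -9.224°.
For the longitude increment, Δλ = atan2( sin θ sin δ cos φ₁, cos δ − sin φ₁ sin φ₂ ) = atan2(0.003623, 0.975152) = 0.213°.
λ₂ = -86.820° + 0.213° = -86.607°.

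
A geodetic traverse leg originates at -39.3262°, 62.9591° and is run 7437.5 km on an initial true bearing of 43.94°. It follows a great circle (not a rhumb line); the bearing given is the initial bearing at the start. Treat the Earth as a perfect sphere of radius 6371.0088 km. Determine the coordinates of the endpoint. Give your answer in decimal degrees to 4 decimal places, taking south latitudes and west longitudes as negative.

Angular distance δ = d/R = 7437.5 / 6371.0088 = 1.167398 rad.
Start latitude φ₁ = -0.686372 rad; initial bearing θ = 0.766898 rad.
Applying the spherical law of cosines for sides, sin φ₂ = sin φ₁ cos δ + cos φ₁ sin δ cos θ = 0.263528, so φ₂ = 15.2795°.
Then Δλ = atan2(0.493685, 0.559553) = 0.722941 rad, from sin θ sin δ cos φ₁ over cos δ − sin φ₁ sin φ₂.
Hence λ₂ = 62.9591° + 41.4214° = 104.3805°.

latitude 15.2795°, longitude 104.3805°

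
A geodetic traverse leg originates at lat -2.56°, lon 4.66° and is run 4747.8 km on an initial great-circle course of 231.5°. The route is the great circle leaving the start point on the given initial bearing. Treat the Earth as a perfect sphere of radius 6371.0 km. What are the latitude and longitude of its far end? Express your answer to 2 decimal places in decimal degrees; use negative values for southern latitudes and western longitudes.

δ = 4747.8/6371 = 0.745221 rad (42.6980°).
Converting: φ₁ = -0.044680 rad, θ = 4.040437 rad.
Destination latitude: φ₂ = arcsin( sin φ₁ cos δ + cos φ₁ sin δ cos θ ) = arcsin(-0.454553) = -27.04°.
For the longitude increment, Δλ = atan2( sin θ sin δ cos φ₁, cos δ − sin φ₁ sin φ₂ ) = atan2(-0.530183, 0.714635) = -36.57°.
λ₂ = 4.66° + -36.57° = -31.91°.

latitude -27.04°, longitude -31.91°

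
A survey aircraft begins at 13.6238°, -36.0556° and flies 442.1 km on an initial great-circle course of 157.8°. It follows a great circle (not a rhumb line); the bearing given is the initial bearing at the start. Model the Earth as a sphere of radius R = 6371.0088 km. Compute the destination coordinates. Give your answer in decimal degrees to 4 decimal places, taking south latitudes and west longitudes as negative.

latitude 9.9383°, longitude -34.5315°

The arc subtends δ = 442.1/6371.0088 = 0.069392 rad at the centre.
Converting: φ₁ = 0.237780 rad, θ = 2.754130 rad.
Applying the spherical law of cosines for sides, sin φ₂ = sin φ₁ cos δ + cos φ₁ sin δ cos θ = 0.172588, so φ₂ = 9.9383°.
Then Δλ = atan2(0.025461, 0.956941) = 0.026601 rad, from sin θ sin δ cos φ₁ over cos δ − sin φ₁ sin φ₂.
λ₂ = λ₁ + Δλ = -34.5315°.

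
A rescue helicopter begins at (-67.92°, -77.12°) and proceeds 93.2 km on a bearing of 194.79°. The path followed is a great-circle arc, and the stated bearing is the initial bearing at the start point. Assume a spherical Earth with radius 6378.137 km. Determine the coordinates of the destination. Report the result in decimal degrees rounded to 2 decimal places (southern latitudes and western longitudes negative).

latitude -68.73°, longitude -77.71°

Angular distance δ = d/R = 93.2 / 6378.137 = 0.014612 rad.
Start latitude φ₁ = -1.185428 rad; initial bearing θ = 3.399727 rad.
Destination latitude: φ₂ = arcsin( sin φ₁ cos δ + cos φ₁ sin δ cos θ ) = arcsin(-0.931872) = -68.73°.
Then Δλ = atan2(-0.001402, 0.136365) = -0.010282 rad, from sin θ sin δ cos φ₁ over cos δ − sin φ₁ sin φ₂.
Hence λ₂ = -77.12° + -0.59° = -77.71°.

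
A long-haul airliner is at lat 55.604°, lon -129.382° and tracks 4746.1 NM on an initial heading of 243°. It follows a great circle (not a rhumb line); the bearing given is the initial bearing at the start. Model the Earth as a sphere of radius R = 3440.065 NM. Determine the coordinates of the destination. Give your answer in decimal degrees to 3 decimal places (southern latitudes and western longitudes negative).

Angular distance δ = d/R = 4746.1 / 3440.065 = 1.379654 rad.
Start latitude φ₁ = 0.970473 rad; initial bearing θ = 4.241150 rad.
sin φ₂ = sin φ₁ cos δ + cos φ₁ sin δ cos θ = (0.825153)(0.189980) + (0.564909)(0.981788)(-0.453990) = -0.095030
φ₂ = asin(-0.095030) = -0.095174 rad = -5.453°.
Δλ = atan2( sin θ sin δ cos φ₁ , cos δ − sin φ₁ sin φ₂ ) = atan2(-0.494171, 0.268395) = -1.073250 rad = -61.493°.
λ₂ = -129.382° + -61.493° = -190.875°, normalized to (−180°, 180°] → 169.125°.

latitude -5.453°, longitude 169.125°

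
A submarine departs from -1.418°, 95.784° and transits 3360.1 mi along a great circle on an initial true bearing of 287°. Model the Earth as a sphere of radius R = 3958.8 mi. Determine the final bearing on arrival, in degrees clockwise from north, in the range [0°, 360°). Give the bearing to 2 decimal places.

final bearing 282.49°

Angular distance δ = d/R = 3360.1 / 3958.8 = 0.848767 rad.
Start latitude φ₁ = -0.024749 rad; initial bearing θ = 5.009095 rad.
sin φ₂ = sin φ₁ cos δ + cos φ₁ sin δ cos θ = (-0.024746)(0.660909) + (0.999694)(0.750466)(0.292372) = 0.202993
φ₂ = asin(0.202993) = 0.204413 rad = 11.712°.
Δλ = atan2( sin θ sin δ cos φ₁ , cos δ − sin φ₁ sin φ₂ ) = atan2(-0.717455, 0.665932) = -0.822625 rad = -47.133°.
λ₂ = λ₁ + Δλ = 48.651°.
The forward bearing on arrival equals the back-azimuth from the destination plus 180°.
Back-azimuth from P₂ (11.71°, 48.65°) to P₁ (-1.42°, 95.78°), with Δλ' = λ₁ − λ₂ = 47.13°: atan2( sin Δλ' cos φ₁ , cos φ₂ sin φ₁ − sin φ₂ cos φ₁ cos Δλ' ) = 102.49°.
Final bearing = (102.49° + 180°) mod 360° = 282.49°.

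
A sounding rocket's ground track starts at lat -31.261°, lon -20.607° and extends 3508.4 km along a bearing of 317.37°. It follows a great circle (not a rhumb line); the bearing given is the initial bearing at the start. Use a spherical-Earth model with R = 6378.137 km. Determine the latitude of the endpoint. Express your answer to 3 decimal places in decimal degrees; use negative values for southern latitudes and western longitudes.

Angular distance δ = d/R = 3508.4 / 6378.137 = 0.550067 rad.
With φ₁ = -31.261° = -0.545607 rad and θ = 317.37° = 5.539151 rad:
sin φ₂ = sin φ₁ cos δ + cos φ₁ sin δ cos θ = (-0.518937)(0.852490) + (0.854812)(0.522744)(0.735743) = -0.113624
φ₂ = asin(-0.113624) = -0.113870 rad = -6.524°.
Δλ = atan2( sin θ sin δ cos φ₁ , cos δ − sin φ₁ sin φ₂ ) = atan2(-0.302633, 0.793526) = -0.364350 rad = -20.876°.
λ₂ = -20.607° + -20.876° = -41.483°.

latitude -6.524°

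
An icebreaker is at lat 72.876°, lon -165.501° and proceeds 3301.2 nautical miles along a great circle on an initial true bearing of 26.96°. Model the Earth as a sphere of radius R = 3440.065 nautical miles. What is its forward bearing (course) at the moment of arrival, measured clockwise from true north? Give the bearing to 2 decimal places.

The arc subtends δ = 3301.2/3440.065 = 0.959633 rad at the centre.
Converting: φ₁ = 1.271926 rad, θ = 0.470541 rad.
Destination latitude: φ₂ = arcsin( sin φ₁ cos δ + cos φ₁ sin δ cos θ ) = arcsin(0.763318) = 49.758°.
Then Δλ = atan2(0.109326, -0.155659) = 2.529297 rad, from sin θ sin δ cos φ₁ over cos δ − sin φ₁ sin φ₂.
Hence λ₂ = -165.501° + 144.918° = -20.583°.
The forward bearing on arrival equals the back-azimuth from the destination plus 180°.
Back-azimuth from P₂ (49.76°, -20.58°) to P₁ (72.88°, -165.50°), with Δλ' = λ₁ − λ₂ = -144.92°: atan2( sin Δλ' cos φ₁ , cos φ₂ sin φ₁ − sin φ₂ cos φ₁ cos Δλ' ) = 348.07°.
Final bearing = (348.07° + 180°) mod 360° = 168.07°.

final bearing 168.07°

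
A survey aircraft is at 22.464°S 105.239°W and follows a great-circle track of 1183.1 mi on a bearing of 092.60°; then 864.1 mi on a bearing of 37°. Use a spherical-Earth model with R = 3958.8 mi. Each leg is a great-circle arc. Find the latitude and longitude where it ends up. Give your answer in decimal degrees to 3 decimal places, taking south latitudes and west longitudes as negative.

Apply the spherical direct solution leg by leg, carrying full precision between legs.
Leg 1: from (-22.464°, -105.239°), δ = 1183.1/3958.8 = 0.298853 rad, θ = 92.6° → φ = -22.179°, λ = -86.720°.
Leg 2: from (-22.179°, -86.720°), δ = 864.1/3958.8 = 0.218273 rad, θ = 37° → φ = -12.029°, λ = -79.063°.

latitude -12.029°, longitude -79.063°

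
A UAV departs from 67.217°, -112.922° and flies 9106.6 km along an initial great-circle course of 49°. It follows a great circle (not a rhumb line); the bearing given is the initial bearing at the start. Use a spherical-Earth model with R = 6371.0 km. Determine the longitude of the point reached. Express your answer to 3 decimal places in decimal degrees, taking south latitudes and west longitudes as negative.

longitude 13.148°

δ = 9106.6/6371 = 1.429383 rad (81.8976°).
Converting: φ₁ = 1.173158 rad, θ = 0.855211 rad.
Destination latitude: φ₂ = arcsin( sin φ₁ cos δ + cos φ₁ sin δ cos θ ) = arcsin(0.381463) = 22.424°.
Then Δλ = atan2(0.289338, -0.210759) = 2.200340 rad, from sin θ sin δ cos φ₁ over cos δ − sin φ₁ sin φ₂.
λ₂ = λ₁ + Δλ = 13.148°.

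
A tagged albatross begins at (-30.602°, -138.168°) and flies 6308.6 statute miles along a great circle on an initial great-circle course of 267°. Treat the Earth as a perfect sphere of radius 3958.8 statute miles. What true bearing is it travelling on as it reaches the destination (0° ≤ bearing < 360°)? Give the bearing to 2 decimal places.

final bearing 300.68°

Central angle δ = d/R = 1.593564 rad.
Converting: φ₁ = -0.534106 rad, θ = 4.660029 rad.
sin φ₂ = sin φ₁ cos δ + cos φ₁ sin δ cos θ = (-0.509071)(-0.022765) + (0.860724)(0.999741)(-0.052336) = -0.033446
φ₂ = asin(-0.033446) = -0.033452 rad = -1.917°.
For the longitude increment, Δλ = atan2( sin θ sin δ cos φ₁, cos δ − sin φ₁ sin φ₂ ) = atan2(-0.859322, -0.039792) = -92.651°.
λ₂ = -138.168° + -92.651° = -230.819°, normalized to (−180°, 180°] → 129.181°.
The forward bearing on arrival equals the back-azimuth from the destination plus 180°.
Back-azimuth from P₂ (-1.92°, 129.18°) to P₁ (-30.60°, -138.17°), with Δλ' = λ₁ − λ₂ = -267.35°: atan2( sin Δλ' cos φ₁ , cos φ₂ sin φ₁ − sin φ₂ cos φ₁ cos Δλ' ) = 120.68°.
Final bearing = (120.68° + 180°) mod 360° = 300.68°.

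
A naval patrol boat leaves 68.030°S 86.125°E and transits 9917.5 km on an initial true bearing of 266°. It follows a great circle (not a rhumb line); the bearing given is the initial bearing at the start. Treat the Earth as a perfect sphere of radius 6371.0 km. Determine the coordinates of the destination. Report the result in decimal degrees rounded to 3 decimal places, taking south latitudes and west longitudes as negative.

latitude -2.247°, longitude -7.283°

The arc subtends δ = 9917.5/6371 = 1.556663 rad at the centre.
Converting: φ₁ = -1.187347 rad, θ = 4.642576 rad.
Destination latitude: φ₂ = arcsin( sin φ₁ cos δ + cos φ₁ sin δ cos θ ) = arcsin(-0.039201) = -2.247°.
Then Δλ = atan2(-0.373172, -0.022222) = -1.630274 rad, from sin θ sin δ cos φ₁ over cos δ − sin φ₁ sin φ₂.
λ₂ = 86.125° + -93.408° = -7.283°.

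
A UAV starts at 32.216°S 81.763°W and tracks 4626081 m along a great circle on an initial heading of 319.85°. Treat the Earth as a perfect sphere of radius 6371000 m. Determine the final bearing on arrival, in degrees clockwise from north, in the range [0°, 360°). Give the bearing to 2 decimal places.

final bearing 326.92°

δ = 4626081/6371000 = 0.726115 rad (41.6033°).
Converting: φ₁ = -0.562275 rad, θ = 5.582436 rad.
sin φ₂ = sin φ₁ cos δ + cos φ₁ sin δ cos θ = (-0.533113)(0.747759) + (0.846044)(0.663970)(0.764359) = 0.030737
φ₂ = asin(0.030737) = 0.030742 rad = 1.761°.
For the longitude increment, Δλ = atan2( sin θ sin δ cos φ₁, cos δ − sin φ₁ sin φ₂ ) = atan2(-0.362210, 0.764146) = -25.361°.
λ₂ = λ₁ + Δλ = -107.124°.
The forward bearing on arrival equals the back-azimuth from the destination plus 180°.
Back-azimuth from P₂ (1.76°, -107.12°) to P₁ (-32.22°, -81.76°), with Δλ' = λ₁ − λ₂ = 25.36°: atan2( sin Δλ' cos φ₁ , cos φ₂ sin φ₁ − sin φ₂ cos φ₁ cos Δλ' ) = 146.92°.
Final bearing = (146.92° + 180°) mod 360° = 326.92°.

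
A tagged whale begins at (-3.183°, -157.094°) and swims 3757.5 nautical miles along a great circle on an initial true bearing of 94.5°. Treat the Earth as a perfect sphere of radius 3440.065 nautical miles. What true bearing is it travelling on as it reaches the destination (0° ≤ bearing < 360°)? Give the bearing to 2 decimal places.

Angular distance δ = d/R = 3757.5 / 3440.065 = 1.092276 rad.
With φ₁ = -3.183° = -0.055554 rad and θ = 94.5° = 1.649336 rad:
Applying the spherical law of cosines for sides, sin φ₂ = sin φ₁ cos δ + cos φ₁ sin δ cos θ = -0.095106, so φ₂ = -5.457°.
Then Δλ = atan2(0.883576, 0.455186) = 1.095092 rad, from sin θ sin δ cos φ₁ over cos δ − sin φ₁ sin φ₂.
Hence λ₂ = -157.094° + 62.744° = -94.350°.
The forward bearing on arrival equals the back-azimuth from the destination plus 180°.
Back-azimuth from P₂ (-5.46°, -94.35°) to P₁ (-3.18°, -157.09°), with Δλ' = λ₁ − λ₂ = -62.74°: atan2( sin Δλ' cos φ₁ , cos φ₂ sin φ₁ − sin φ₂ cos φ₁ cos Δλ' ) = 269.24°.
Final bearing = (269.24° + 180°) mod 360° = 89.24°.

final bearing 89.24°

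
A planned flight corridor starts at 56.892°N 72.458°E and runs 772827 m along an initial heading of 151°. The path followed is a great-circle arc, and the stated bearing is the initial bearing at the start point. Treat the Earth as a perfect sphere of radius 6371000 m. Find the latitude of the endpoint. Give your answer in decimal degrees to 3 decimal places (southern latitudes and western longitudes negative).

Angular distance δ = d/R = 772827 / 6371000 = 0.121304 rad.
Start latitude φ₁ = 0.992953 rad; initial bearing θ = 2.635447 rad.
sin φ₂ = sin φ₁ cos δ + cos φ₁ sin δ cos θ = (0.837642)(0.992652) + (0.546219)(0.121007)(-0.874620) = 0.773678
φ₂ = asin(0.773678) = 0.884626 rad = 50.685°.
Δλ = atan2( sin θ sin δ cos φ₁ , cos δ − sin φ₁ sin φ₂ ) = atan2(0.032044, 0.344586) = 0.092726 rad = 5.313°.
λ₂ = λ₁ + Δλ = 77.771°.

latitude 50.685°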